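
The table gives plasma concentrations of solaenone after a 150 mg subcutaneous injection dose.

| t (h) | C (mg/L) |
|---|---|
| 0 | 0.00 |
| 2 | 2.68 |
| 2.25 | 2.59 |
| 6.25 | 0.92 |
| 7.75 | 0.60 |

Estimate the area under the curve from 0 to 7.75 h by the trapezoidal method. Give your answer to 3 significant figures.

AUC = 11.5 mg/L·h

Trapezoidal AUC_0→7.75:
  [0→2]: (0.00+2.68)/2 × 2 = 2.68
  [2→2.25]: (2.68+2.59)/2 × 0.25 = 0.65875
  [2.25→6.25]: (2.59+0.92)/2 × 4 = 7.02
  [6.25→7.75]: (0.92+0.60)/2 × 1.5 = 1.14
  Sum = 11.49875 mg/L·h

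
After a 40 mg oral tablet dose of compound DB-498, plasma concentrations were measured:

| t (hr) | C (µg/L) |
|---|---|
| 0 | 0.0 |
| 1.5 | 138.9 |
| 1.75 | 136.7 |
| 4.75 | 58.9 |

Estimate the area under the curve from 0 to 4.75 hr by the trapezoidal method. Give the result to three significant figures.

AUC = 432 µg/L·hr

Trapezoidal AUC_0→4.75:
  [0→1.5]: (0.0+138.9)/2 × 1.5 = 104.175
  [1.5→1.75]: (138.9+136.7)/2 × 0.25 = 34.45
  [1.75→4.75]: (136.7+58.9)/2 × 3 = 293.4
  Sum = 432.025 µg/L·hr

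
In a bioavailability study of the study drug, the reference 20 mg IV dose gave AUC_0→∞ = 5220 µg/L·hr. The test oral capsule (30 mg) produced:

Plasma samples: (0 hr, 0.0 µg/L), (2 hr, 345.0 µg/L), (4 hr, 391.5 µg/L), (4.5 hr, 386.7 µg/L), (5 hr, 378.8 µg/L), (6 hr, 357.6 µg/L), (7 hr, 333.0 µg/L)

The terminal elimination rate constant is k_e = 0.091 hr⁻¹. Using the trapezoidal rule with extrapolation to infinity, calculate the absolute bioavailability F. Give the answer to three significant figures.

F = 0.746

Trapezoidal AUC_0→7 (oral capsule):
  [0→2]: (0.0+345.0)/2 × 2 = 345.0
  [2→4]: (345.0+391.5)/2 × 2 = 736.5
  [4→4.5]: (391.5+386.7)/2 × 0.5 = 194.55
  [4.5→5]: (386.7+378.8)/2 × 0.5 = 191.375
  [5→6]: (378.8+357.6)/2 × 1 = 368.2
  [6→7]: (357.6+333.0)/2 × 1 = 345.3
  Sum = 2180.925 µg/L·hr
Tail: C_last/k_e = 333.0/0.091 = 3659.341
AUC_0→∞ (oral capsule) = 2180.925 + 3659.341 = 5840.266 µg/L·hr
F = (AUC_ev/D_ev)/(AUC_iv/D_iv) = (5840.266/30)/(5220/20) = 194.676/261 = 0.7459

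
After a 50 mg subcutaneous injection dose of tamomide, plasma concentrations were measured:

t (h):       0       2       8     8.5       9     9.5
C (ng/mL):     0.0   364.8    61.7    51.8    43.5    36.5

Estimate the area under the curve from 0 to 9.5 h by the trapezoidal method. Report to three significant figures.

Trapezoidal AUC_0→9.5:
  [0→2]: (0.0+364.8)/2 × 2 = 364.8
  [2→8]: (364.8+61.7)/2 × 6 = 1279.5
  [8→8.5]: (61.7+51.8)/2 × 0.5 = 28.375
  [8.5→9]: (51.8+43.5)/2 × 0.5 = 23.825
  [9→9.5]: (43.5+36.5)/2 × 0.5 = 20.0
  Sum = 1716.5 ng/mL·h

AUC = 1720 ng/mL·h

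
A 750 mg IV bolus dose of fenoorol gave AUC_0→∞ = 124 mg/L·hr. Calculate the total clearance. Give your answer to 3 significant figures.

CL = 6.05 L/hr

CL = Dose_iv / AUC_0→∞
   = 750 / 124 = 6.04839 L/hr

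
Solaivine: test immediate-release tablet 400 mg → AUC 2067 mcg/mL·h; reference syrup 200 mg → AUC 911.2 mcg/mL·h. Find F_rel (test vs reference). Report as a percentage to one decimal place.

F_rel = (AUC_test/D_test) / (AUC_ref/D_ref)
      = (2067/400) / (911.2/200)
      = 5.1675 / 4.556 = 1.1342 = 113.42%

F_rel = 113.4%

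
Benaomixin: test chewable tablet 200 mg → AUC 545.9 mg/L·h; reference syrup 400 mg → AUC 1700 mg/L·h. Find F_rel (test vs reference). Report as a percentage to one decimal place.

F_rel = (AUC_test/D_test) / (AUC_ref/D_ref)
      = (545.9/200) / (1700/400)
      = 2.7295 / 4.25 = 0.6422 = 64.22%

F_rel = 64.2%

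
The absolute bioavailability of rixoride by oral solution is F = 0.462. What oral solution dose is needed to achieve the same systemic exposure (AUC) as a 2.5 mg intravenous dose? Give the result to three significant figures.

D_oral = 5.41 mg

For equal systemic exposure: F × D_ev = D_iv
D_ev = D_iv / F = 2.5 / 0.462 = 5.41126 mg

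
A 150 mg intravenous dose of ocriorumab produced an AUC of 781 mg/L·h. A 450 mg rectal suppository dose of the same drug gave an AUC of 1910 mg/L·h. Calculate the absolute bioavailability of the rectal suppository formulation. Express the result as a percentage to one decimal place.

F = 81.5%

F = (AUC_ev / D_ev) / (AUC_iv / D_iv)
  = (1910/450) / (781/150)
  = 4.24444 / 5.20667 = 0.8152
  = 81.52%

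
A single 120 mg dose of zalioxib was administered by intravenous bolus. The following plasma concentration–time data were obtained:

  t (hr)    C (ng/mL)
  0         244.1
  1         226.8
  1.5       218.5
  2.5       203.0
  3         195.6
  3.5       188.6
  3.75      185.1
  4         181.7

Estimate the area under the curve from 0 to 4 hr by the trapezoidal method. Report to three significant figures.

Trapezoidal AUC_0→4:
  [0→1]: (244.1+226.8)/2 × 1 = 235.45
  [1→1.5]: (226.8+218.5)/2 × 0.5 = 111.325
  [1.5→2.5]: (218.5+203.0)/2 × 1 = 210.75
  [2.5→3]: (203.0+195.6)/2 × 0.5 = 99.65
  [3→3.5]: (195.6+188.6)/2 × 0.5 = 96.05
  [3.5→3.75]: (188.6+185.1)/2 × 0.25 = 46.7125
  [3.75→4]: (185.1+181.7)/2 × 0.25 = 45.85
  Sum = 845.7875 ng/mL·hr

AUC = 846 ng/mL·hr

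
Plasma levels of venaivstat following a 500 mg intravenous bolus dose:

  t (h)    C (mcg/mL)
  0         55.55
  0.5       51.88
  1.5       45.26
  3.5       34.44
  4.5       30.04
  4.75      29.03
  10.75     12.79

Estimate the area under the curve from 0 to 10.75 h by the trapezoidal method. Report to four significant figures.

AUC = 320.2 mcg/mL·h

Trapezoidal AUC_0→10.75:
  [0→0.5]: (55.55+51.88)/2 × 0.5 = 26.8575
  [0.5→1.5]: (51.88+45.26)/2 × 1 = 48.57
  [1.5→3.5]: (45.26+34.44)/2 × 2 = 79.7
  [3.5→4.5]: (34.44+30.04)/2 × 1 = 32.24
  [4.5→4.75]: (30.04+29.03)/2 × 0.25 = 7.38375
  [4.75→10.75]: (29.03+12.79)/2 × 6 = 125.46
  Sum = 320.21125 mcg/mL·h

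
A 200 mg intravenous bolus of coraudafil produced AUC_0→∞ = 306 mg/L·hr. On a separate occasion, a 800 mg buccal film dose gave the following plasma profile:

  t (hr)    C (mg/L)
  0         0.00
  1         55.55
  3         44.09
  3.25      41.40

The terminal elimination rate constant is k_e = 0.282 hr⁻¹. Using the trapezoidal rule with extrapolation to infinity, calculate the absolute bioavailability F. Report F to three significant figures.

Trapezoidal AUC_0→3.25 (buccal film):
  [0→1]: (0.00+55.55)/2 × 1 = 27.775
  [1→3]: (55.55+44.09)/2 × 2 = 99.64
  [3→3.25]: (44.09+41.40)/2 × 0.25 = 10.68625
  Sum = 138.10125 mg/L·hr
Tail: C_last/k_e = 41.40/0.282 = 146.809
AUC_0→∞ (buccal film) = 138.10125 + 146.809 = 284.91025 mg/L·hr
F = (AUC_ev/D_ev)/(AUC_iv/D_iv) = (284.91025/800)/(306/200) = 0.356138/1.53 = 0.2328

F = 0.233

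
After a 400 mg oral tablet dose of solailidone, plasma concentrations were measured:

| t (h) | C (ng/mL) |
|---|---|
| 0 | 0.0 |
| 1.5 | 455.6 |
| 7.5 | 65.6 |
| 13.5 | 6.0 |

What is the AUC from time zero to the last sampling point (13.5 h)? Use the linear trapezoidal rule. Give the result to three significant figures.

AUC = 2120 ng/mL·h

Trapezoidal AUC_0→13.5:
  [0→1.5]: (0.0+455.6)/2 × 1.5 = 341.7
  [1.5→7.5]: (455.6+65.6)/2 × 6 = 1563.6
  [7.5→13.5]: (65.6+6.0)/2 × 6 = 214.8
  Sum = 2120.1 ng/mL·h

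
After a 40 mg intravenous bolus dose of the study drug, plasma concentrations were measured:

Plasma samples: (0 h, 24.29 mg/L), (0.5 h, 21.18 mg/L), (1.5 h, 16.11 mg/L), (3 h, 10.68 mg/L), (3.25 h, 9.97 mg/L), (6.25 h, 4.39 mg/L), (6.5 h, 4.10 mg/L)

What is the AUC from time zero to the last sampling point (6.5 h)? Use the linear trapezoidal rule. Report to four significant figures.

Trapezoidal AUC_0→6.5:
  [0→0.5]: (24.29+21.18)/2 × 0.5 = 11.3675
  [0.5→1.5]: (21.18+16.11)/2 × 1 = 18.645
  [1.5→3]: (16.11+10.68)/2 × 1.5 = 20.0925
  [3→3.25]: (10.68+9.97)/2 × 0.25 = 2.58125
  [3.25→6.25]: (9.97+4.39)/2 × 3 = 21.54
  [6.25→6.5]: (4.39+4.10)/2 × 0.25 = 1.06125
  Sum = 75.2875 mg/L·h

AUC = 75.29 mg/L·h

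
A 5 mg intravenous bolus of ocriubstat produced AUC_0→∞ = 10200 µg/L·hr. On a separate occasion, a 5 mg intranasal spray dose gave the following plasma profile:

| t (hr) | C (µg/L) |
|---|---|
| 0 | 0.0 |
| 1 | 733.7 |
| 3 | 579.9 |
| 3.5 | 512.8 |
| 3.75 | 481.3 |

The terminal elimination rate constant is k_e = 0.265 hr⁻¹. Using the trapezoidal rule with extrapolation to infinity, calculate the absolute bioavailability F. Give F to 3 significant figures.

F = 0.382

Trapezoidal AUC_0→3.75 (intranasal spray):
  [0→1]: (0.0+733.7)/2 × 1 = 366.85
  [1→3]: (733.7+579.9)/2 × 2 = 1313.6
  [3→3.5]: (579.9+512.8)/2 × 0.5 = 273.175
  [3.5→3.75]: (512.8+481.3)/2 × 0.25 = 124.2625
  Sum = 2077.8875 µg/L·hr
Tail: C_last/k_e = 481.3/0.265 = 1816.226
AUC_0→∞ (intranasal spray) = 2077.8875 + 1816.226 = 3894.1135 µg/L·hr
F = (AUC_ev/D_ev)/(AUC_iv/D_iv) = (3894.1135/5)/(10200/5) = 778.8227/2040 = 0.3818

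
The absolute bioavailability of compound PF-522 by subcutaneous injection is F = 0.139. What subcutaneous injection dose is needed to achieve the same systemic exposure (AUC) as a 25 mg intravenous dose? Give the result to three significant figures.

D_subcutaneous = 180 mg

For equal systemic exposure: F × D_ev = D_iv
D_ev = D_iv / F = 25 / 0.139 = 179.856 mg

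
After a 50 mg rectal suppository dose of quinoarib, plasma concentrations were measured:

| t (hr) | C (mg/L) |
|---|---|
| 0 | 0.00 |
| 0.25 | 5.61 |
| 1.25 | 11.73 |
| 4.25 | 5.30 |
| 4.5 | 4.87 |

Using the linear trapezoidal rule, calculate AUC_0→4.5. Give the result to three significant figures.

AUC = 36.2 mg/L·hr

Trapezoidal AUC_0→4.5:
  [0→0.25]: (0.00+5.61)/2 × 0.25 = 0.70125
  [0.25→1.25]: (5.61+11.73)/2 × 1 = 8.67
  [1.25→4.25]: (11.73+5.30)/2 × 3 = 25.545
  [4.25→4.5]: (5.30+4.87)/2 × 0.25 = 1.27125
  Sum = 36.1875 mg/L·hr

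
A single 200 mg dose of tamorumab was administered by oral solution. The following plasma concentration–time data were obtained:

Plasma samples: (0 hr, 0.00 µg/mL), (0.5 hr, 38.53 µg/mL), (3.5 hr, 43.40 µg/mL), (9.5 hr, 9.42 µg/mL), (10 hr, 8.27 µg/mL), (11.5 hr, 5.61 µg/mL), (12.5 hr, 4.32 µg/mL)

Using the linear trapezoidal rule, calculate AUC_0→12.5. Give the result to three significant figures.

AUC = 311 µg/mL·hr

Trapezoidal AUC_0→12.5:
  [0→0.5]: (0.00+38.53)/2 × 0.5 = 9.6325
  [0.5→3.5]: (38.53+43.40)/2 × 3 = 122.895
  [3.5→9.5]: (43.40+9.42)/2 × 6 = 158.46
  [9.5→10]: (9.42+8.27)/2 × 0.5 = 4.4225
  [10→11.5]: (8.27+5.61)/2 × 1.5 = 10.41
  [11.5→12.5]: (5.61+4.32)/2 × 1 = 4.965
  Sum = 310.785 µg/mL·hr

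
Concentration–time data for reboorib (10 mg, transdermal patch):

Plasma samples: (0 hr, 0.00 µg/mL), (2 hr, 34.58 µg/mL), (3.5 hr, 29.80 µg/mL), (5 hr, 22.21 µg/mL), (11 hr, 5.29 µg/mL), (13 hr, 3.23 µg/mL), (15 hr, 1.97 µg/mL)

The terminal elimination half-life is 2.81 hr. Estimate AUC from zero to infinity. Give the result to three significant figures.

Trapezoidal AUC_0→15:
  [0→2]: (0.00+34.58)/2 × 2 = 34.58
  [2→3.5]: (34.58+29.80)/2 × 1.5 = 48.285
  [3.5→5]: (29.80+22.21)/2 × 1.5 = 39.0075
  [5→11]: (22.21+5.29)/2 × 6 = 82.5
  [11→13]: (5.29+3.23)/2 × 2 = 8.52
  [13→15]: (3.23+1.97)/2 × 2 = 5.2
  Sum = 218.0925 µg/mL·hr
k_e = ln2 / t½ = 0.693147 / 2.81 = 0.2467 hr^-1
Extrapolated tail: C_last / k_e = 1.97 / 0.2467 = 7.985
AUC_0→∞ = 218.0925 + 7.985 = 226.0775 µg/mL·hr

AUC = 226 µg/mL·hr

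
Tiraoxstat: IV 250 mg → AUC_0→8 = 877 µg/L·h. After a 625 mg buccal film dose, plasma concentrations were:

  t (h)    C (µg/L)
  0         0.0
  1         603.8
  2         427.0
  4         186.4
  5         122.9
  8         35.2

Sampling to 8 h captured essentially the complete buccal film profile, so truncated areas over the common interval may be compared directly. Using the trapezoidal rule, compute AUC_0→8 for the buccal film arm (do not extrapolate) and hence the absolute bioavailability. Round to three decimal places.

F = 0.831

Trapezoidal AUC_0→8 (buccal film):
  [0→1]: (0.0+603.8)/2 × 1 = 301.9
  [1→2]: (603.8+427.0)/2 × 1 = 515.4
  [2→4]: (427.0+186.4)/2 × 2 = 613.4
  [4→5]: (186.4+122.9)/2 × 1 = 154.65
  [5→8]: (122.9+35.2)/2 × 3 = 237.15
  Sum = 1822.5 µg/L·h
F = (AUC_ev/D_ev)/(AUC_iv/D_iv) = (1822.5/625)/(877/250) = 2.916/3.508 = 0.8312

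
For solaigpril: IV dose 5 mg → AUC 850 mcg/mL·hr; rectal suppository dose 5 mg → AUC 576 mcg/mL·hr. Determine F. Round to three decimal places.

F = 0.678

F = (AUC_ev / D_ev) / (AUC_iv / D_iv)
  = (576/5) / (850/5)
  = 115.2 / 170 = 0.6776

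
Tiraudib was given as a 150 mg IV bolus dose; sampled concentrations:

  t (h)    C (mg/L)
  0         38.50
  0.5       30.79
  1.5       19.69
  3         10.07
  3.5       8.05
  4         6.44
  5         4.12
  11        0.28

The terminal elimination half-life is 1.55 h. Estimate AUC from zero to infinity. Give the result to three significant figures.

Trapezoidal AUC_0→11:
  [0→0.5]: (38.50+30.79)/2 × 0.5 = 17.3225
  [0.5→1.5]: (30.79+19.69)/2 × 1 = 25.24
  [1.5→3]: (19.69+10.07)/2 × 1.5 = 22.32
  [3→3.5]: (10.07+8.05)/2 × 0.5 = 4.53
  [3.5→4]: (8.05+6.44)/2 × 0.5 = 3.6225
  [4→5]: (6.44+4.12)/2 × 1 = 5.28
  [5→11]: (4.12+0.28)/2 × 6 = 13.2
  Sum = 91.515 mg/L·h
k_e = ln2 / t½ = 0.693147 / 1.55 = 0.4472 h^-1
Extrapolated tail: C_last / k_e = 0.28 / 0.4472 = 0.626
AUC_0→∞ = 91.515 + 0.626 = 92.141 mg/L·h

AUC = 92.1 mg/L·h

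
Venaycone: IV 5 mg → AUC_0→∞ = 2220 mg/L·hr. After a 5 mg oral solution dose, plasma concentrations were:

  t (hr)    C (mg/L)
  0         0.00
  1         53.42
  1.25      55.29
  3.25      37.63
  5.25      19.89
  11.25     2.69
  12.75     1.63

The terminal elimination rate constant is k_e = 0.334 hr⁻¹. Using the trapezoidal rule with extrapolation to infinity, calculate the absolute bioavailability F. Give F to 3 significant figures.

Trapezoidal AUC_0→12.75 (oral solution):
  [0→1]: (0.00+53.42)/2 × 1 = 26.71
  [1→1.25]: (53.42+55.29)/2 × 0.25 = 13.58875
  [1.25→3.25]: (55.29+37.63)/2 × 2 = 92.92
  [3.25→5.25]: (37.63+19.89)/2 × 2 = 57.52
  [5.25→11.25]: (19.89+2.69)/2 × 6 = 67.74
  [11.25→12.75]: (2.69+1.63)/2 × 1.5 = 3.24
  Sum = 261.71875 mg/L·hr
Tail: C_last/k_e = 1.63/0.334 = 4.880
AUC_0→∞ (oral solution) = 261.71875 + 4.880 = 266.59875 mg/L·hr
F = (AUC_ev/D_ev)/(AUC_iv/D_iv) = (266.59875/5)/(2220/5) = 53.31975/444 = 0.1201

F = 0.120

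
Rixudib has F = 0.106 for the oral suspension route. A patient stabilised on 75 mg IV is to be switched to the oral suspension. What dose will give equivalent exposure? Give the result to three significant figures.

D_oral = 708 mg

For equal systemic exposure: F × D_ev = D_iv
D_ev = D_iv / F = 75 / 0.106 = 707.547 mg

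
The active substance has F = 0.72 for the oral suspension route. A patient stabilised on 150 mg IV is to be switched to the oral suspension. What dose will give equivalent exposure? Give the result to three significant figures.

D_oral = 208 mg

For equal systemic exposure: F × D_ev = D_iv
D_ev = D_iv / F = 150 / 0.72 = 208.333 mg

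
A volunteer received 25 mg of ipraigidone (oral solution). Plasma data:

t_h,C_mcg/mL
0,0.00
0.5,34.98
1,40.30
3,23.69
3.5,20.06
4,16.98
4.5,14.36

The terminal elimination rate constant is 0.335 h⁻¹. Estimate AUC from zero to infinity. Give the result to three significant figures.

AUC = 162 mcg/mL·h

Trapezoidal AUC_0→4.5:
  [0→0.5]: (0.00+34.98)/2 × 0.5 = 8.745
  [0.5→1]: (34.98+40.30)/2 × 0.5 = 18.82
  [1→3]: (40.30+23.69)/2 × 2 = 63.99
  [3→3.5]: (23.69+20.06)/2 × 0.5 = 10.9375
  [3.5→4]: (20.06+16.98)/2 × 0.5 = 9.26
  [4→4.5]: (16.98+14.36)/2 × 0.5 = 7.835
  Sum = 119.5875 mcg/mL·h
Extrapolated tail: C_last / k_e = 14.36 / 0.335 = 42.866
AUC_0→∞ = 119.5875 + 42.866 = 162.4535 mcg/mL·h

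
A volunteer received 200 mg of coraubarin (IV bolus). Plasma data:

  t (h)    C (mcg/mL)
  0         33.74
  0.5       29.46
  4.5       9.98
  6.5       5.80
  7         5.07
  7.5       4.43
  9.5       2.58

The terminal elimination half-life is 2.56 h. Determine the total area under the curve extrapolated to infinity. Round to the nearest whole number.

Trapezoidal AUC_0→9.5:
  [0→0.5]: (33.74+29.46)/2 × 0.5 = 15.8
  [0.5→4.5]: (29.46+9.98)/2 × 4 = 78.88
  [4.5→6.5]: (9.98+5.80)/2 × 2 = 15.78
  [6.5→7]: (5.80+5.07)/2 × 0.5 = 2.7175
  [7→7.5]: (5.07+4.43)/2 × 0.5 = 2.375
  [7.5→9.5]: (4.43+2.58)/2 × 2 = 7.01
  Sum = 122.5625 mcg/mL·h
k_e = ln2 / t½ = 0.693147 / 2.56 = 0.2708 h^-1
Extrapolated tail: C_last / k_e = 2.58 / 0.2708 = 9.527
AUC_0→∞ = 122.5625 + 9.527 = 132.0895 mcg/mL·h

AUC = 132 mcg/mL·h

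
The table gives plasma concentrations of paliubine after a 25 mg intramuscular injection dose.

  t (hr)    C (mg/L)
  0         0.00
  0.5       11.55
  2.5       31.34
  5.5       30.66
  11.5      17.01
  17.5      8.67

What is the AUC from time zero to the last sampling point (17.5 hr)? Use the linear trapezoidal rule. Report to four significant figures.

Trapezoidal AUC_0→17.5:
  [0→0.5]: (0.00+11.55)/2 × 0.5 = 2.8875
  [0.5→2.5]: (11.55+31.34)/2 × 2 = 42.89
  [2.5→5.5]: (31.34+30.66)/2 × 3 = 93.0
  [5.5→11.5]: (30.66+17.01)/2 × 6 = 143.01
  [11.5→17.5]: (17.01+8.67)/2 × 6 = 77.04
  Sum = 358.8275 mg/L·hr

AUC = 358.8 mg/L·hr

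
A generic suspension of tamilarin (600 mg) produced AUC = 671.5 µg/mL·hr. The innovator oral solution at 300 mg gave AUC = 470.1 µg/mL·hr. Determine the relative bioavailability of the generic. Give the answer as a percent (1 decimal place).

F_rel = 71.4%

F_rel = (AUC_test/D_test) / (AUC_ref/D_ref)
      = (671.5/600) / (470.1/300)
      = 1.11917 / 1.567 = 0.7142 = 71.42%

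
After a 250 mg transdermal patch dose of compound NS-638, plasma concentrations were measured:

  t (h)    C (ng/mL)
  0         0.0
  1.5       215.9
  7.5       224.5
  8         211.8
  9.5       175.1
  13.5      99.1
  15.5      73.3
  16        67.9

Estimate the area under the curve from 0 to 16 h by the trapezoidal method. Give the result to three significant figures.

Trapezoidal AUC_0→16:
  [0→1.5]: (0.0+215.9)/2 × 1.5 = 161.925
  [1.5→7.5]: (215.9+224.5)/2 × 6 = 1321.2
  [7.5→8]: (224.5+211.8)/2 × 0.5 = 109.075
  [8→9.5]: (211.8+175.1)/2 × 1.5 = 290.175
  [9.5→13.5]: (175.1+99.1)/2 × 4 = 548.4
  [13.5→15.5]: (99.1+73.3)/2 × 2 = 172.4
  [15.5→16]: (73.3+67.9)/2 × 0.5 = 35.3
  Sum = 2638.475 ng/mL·h

AUC = 2640 ng/mL·h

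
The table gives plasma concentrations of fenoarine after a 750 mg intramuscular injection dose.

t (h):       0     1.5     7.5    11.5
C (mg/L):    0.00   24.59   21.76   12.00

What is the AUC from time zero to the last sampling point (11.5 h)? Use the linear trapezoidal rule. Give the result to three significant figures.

Trapezoidal AUC_0→11.5:
  [0→1.5]: (0.00+24.59)/2 × 1.5 = 18.4425
  [1.5→7.5]: (24.59+21.76)/2 × 6 = 139.05
  [7.5→11.5]: (21.76+12.00)/2 × 4 = 67.52
  Sum = 225.0125 mg/L·h

AUC = 225 mg/L·h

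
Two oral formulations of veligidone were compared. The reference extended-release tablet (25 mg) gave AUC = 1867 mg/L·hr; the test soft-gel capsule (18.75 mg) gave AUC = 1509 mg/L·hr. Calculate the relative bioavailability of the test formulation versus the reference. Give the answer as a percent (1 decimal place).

F_rel = (AUC_test/D_test) / (AUC_ref/D_ref)
      = (1509/18.75) / (1867/25)
      = 80.48 / 74.68 = 1.0777 = 107.77%

F_rel = 107.8%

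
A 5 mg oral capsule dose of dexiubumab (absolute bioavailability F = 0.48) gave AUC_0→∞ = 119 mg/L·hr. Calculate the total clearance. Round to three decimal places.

CL = F × Dose / AUC_0→∞
   = 0.48 × 5 / 119 = 0.0201681 L/hr

CL = 0.020 L/hr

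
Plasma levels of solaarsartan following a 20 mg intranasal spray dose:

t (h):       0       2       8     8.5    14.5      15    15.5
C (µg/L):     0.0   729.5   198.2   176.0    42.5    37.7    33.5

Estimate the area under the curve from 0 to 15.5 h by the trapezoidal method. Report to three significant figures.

Trapezoidal AUC_0→15.5:
  [0→2]: (0.0+729.5)/2 × 2 = 729.5
  [2→8]: (729.5+198.2)/2 × 6 = 2783.1
  [8→8.5]: (198.2+176.0)/2 × 0.5 = 93.55
  [8.5→14.5]: (176.0+42.5)/2 × 6 = 655.5
  [14.5→15]: (42.5+37.7)/2 × 0.5 = 20.05
  [15→15.5]: (37.7+33.5)/2 × 0.5 = 17.8
  Sum = 4299.5 µg/L·h

AUC = 4300 µg/L·h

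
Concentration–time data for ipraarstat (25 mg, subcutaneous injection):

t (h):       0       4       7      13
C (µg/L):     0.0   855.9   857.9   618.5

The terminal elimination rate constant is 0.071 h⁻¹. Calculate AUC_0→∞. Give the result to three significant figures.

Trapezoidal AUC_0→13:
  [0→4]: (0.0+855.9)/2 × 4 = 1711.8
  [4→7]: (855.9+857.9)/2 × 3 = 2570.7
  [7→13]: (857.9+618.5)/2 × 6 = 4429.2
  Sum = 8711.7 µg/L·h
Extrapolated tail: C_last / k_e = 618.5 / 0.071 = 8711.268
AUC_0→∞ = 8711.7 + 8711.268 = 17422.968 µg/L·h

AUC = 17400 µg/L·h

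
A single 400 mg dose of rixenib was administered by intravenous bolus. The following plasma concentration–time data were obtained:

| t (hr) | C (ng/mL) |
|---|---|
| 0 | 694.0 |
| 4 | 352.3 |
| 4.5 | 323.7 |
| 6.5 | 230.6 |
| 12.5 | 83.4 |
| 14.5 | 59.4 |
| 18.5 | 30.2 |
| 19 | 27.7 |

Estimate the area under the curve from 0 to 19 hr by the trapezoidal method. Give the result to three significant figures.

AUC = 4090 ng/mL·hr

Trapezoidal AUC_0→19:
  [0→4]: (694.0+352.3)/2 × 4 = 2092.6
  [4→4.5]: (352.3+323.7)/2 × 0.5 = 169.0
  [4.5→6.5]: (323.7+230.6)/2 × 2 = 554.3
  [6.5→12.5]: (230.6+83.4)/2 × 6 = 942.0
  [12.5→14.5]: (83.4+59.4)/2 × 2 = 142.8
  [14.5→18.5]: (59.4+30.2)/2 × 4 = 179.2
  [18.5→19]: (30.2+27.7)/2 × 0.5 = 14.475
  Sum = 4094.375 ng/mL·hr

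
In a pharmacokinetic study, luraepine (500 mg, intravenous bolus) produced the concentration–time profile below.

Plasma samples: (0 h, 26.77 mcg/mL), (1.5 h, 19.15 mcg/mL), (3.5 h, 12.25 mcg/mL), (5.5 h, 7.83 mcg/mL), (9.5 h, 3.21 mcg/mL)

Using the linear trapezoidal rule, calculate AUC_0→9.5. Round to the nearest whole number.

AUC = 108 mcg/mL·h

Trapezoidal AUC_0→9.5:
  [0→1.5]: (26.77+19.15)/2 × 1.5 = 34.44
  [1.5→3.5]: (19.15+12.25)/2 × 2 = 31.4
  [3.5→5.5]: (12.25+7.83)/2 × 2 = 20.08
  [5.5→9.5]: (7.83+3.21)/2 × 4 = 22.08
  Sum = 108.0 mcg/mL·h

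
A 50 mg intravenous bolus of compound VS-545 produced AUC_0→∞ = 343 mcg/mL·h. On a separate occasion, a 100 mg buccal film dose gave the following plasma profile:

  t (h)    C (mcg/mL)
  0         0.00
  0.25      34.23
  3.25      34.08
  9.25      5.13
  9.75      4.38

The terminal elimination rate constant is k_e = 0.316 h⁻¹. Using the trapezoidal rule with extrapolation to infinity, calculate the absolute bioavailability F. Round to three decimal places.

Trapezoidal AUC_0→9.75 (buccal film):
  [0→0.25]: (0.00+34.23)/2 × 0.25 = 4.27875
  [0.25→3.25]: (34.23+34.08)/2 × 3 = 102.465
  [3.25→9.25]: (34.08+5.13)/2 × 6 = 117.63
  [9.25→9.75]: (5.13+4.38)/2 × 0.5 = 2.3775
  Sum = 226.75125 mcg/mL·h
Tail: C_last/k_e = 4.38/0.316 = 13.861
AUC_0→∞ (buccal film) = 226.75125 + 13.861 = 240.61225 mcg/mL·h
F = (AUC_ev/D_ev)/(AUC_iv/D_iv) = (240.61225/100)/(343/50) = 2.4061225/6.86 = 0.3507

F = 0.351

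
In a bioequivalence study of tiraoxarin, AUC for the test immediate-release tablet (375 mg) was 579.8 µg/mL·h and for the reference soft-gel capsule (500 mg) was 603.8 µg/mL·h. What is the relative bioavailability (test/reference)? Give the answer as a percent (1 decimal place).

F_rel = (AUC_test/D_test) / (AUC_ref/D_ref)
      = (579.8/375) / (603.8/500)
      = 1.54613 / 1.2076 = 1.2803 = 128.03%

F_rel = 128.0%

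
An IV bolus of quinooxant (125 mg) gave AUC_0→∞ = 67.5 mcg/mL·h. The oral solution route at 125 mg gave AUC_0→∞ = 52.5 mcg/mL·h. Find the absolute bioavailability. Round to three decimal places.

F = (AUC_ev / D_ev) / (AUC_iv / D_iv)
  = (52.5/125) / (67.5/125)
  = 0.42 / 0.54 = 0.7778

F = 0.778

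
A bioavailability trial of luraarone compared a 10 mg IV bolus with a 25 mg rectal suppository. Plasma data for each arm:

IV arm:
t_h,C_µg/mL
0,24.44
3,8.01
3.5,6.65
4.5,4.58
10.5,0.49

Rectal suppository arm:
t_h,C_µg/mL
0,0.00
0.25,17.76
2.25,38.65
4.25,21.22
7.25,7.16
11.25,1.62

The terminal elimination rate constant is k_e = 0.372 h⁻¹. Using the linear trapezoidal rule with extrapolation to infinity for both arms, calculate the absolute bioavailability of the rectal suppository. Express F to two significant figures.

Trapezoidal AUC_0→10.5 (IV):
  [0→3]: (24.44+8.01)/2 × 3 = 48.675
  [3→3.5]: (8.01+6.65)/2 × 0.5 = 3.665
  [3.5→4.5]: (6.65+4.58)/2 × 1 = 5.615
  [4.5→10.5]: (4.58+0.49)/2 × 6 = 15.21
  Sum = 73.165 µg/mL·h
IV tail: 0.49/0.372 = 1.317; AUC_iv,0→∞ = 73.165 + 1.317 = 74.482 µg/mL·h
Trapezoidal AUC_0→11.25 (rectal suppository):
  [0→0.25]: (0.00+17.76)/2 × 0.25 = 2.22
  [0.25→2.25]: (17.76+38.65)/2 × 2 = 56.41
  [2.25→4.25]: (38.65+21.22)/2 × 2 = 59.87
  [4.25→7.25]: (21.22+7.16)/2 × 3 = 42.57
  [7.25→11.25]: (7.16+1.62)/2 × 4 = 17.56
  Sum = 178.63 µg/mL·h
rectal suppository tail: 1.62/0.372 = 4.355; AUC_ev,0→∞ = 178.63 + 4.355 = 182.985 µg/mL·h
F = (AUC_ev/D_ev)/(AUC_iv/D_iv) = (182.985/25)/(74.482/10) = 7.3194/7.4482 = 0.9827

F = 0.98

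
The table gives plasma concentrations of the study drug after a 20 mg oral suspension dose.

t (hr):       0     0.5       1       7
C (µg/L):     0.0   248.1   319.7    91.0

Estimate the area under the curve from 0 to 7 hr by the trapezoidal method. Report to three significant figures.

Trapezoidal AUC_0→7:
  [0→0.5]: (0.0+248.1)/2 × 0.5 = 62.025
  [0.5→1]: (248.1+319.7)/2 × 0.5 = 141.95
  [1→7]: (319.7+91.0)/2 × 6 = 1232.1
  Sum = 1436.075 µg/L·hr

AUC = 1440 µg/L·hr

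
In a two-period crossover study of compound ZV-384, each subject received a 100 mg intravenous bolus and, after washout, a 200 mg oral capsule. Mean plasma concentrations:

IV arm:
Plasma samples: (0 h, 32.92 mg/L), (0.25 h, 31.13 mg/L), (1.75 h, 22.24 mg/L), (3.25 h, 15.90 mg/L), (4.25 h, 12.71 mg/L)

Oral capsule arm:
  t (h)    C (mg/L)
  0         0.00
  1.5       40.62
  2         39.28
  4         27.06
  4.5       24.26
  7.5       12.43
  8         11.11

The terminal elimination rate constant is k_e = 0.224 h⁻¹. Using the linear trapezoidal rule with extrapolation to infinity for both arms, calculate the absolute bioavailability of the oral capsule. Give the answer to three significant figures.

F = 0.813

Trapezoidal AUC_0→4.25 (IV):
  [0→0.25]: (32.92+31.13)/2 × 0.25 = 8.00625
  [0.25→1.75]: (31.13+22.24)/2 × 1.5 = 40.0275
  [1.75→3.25]: (22.24+15.90)/2 × 1.5 = 28.605
  [3.25→4.25]: (15.90+12.71)/2 × 1 = 14.305
  Sum = 90.94375 mg/L·h
IV tail: 12.71/0.224 = 56.741; AUC_iv,0→∞ = 90.94375 + 56.741 = 147.68475 mg/L·h
Trapezoidal AUC_0→8 (oral capsule):
  [0→1.5]: (0.00+40.62)/2 × 1.5 = 30.465
  [1.5→2]: (40.62+39.28)/2 × 0.5 = 19.975
  [2→4]: (39.28+27.06)/2 × 2 = 66.34
  [4→4.5]: (27.06+24.26)/2 × 0.5 = 12.83
  [4.5→7.5]: (24.26+12.43)/2 × 3 = 55.035
  [7.5→8]: (12.43+11.11)/2 × 0.5 = 5.885
  Sum = 190.53 mg/L·h
oral capsule tail: 11.11/0.224 = 49.598; AUC_ev,0→∞ = 190.53 + 49.598 = 240.128 mg/L·h
F = (AUC_ev/D_ev)/(AUC_iv/D_iv) = (240.128/200)/(147.68475/100) = 1.20064/1.4768475 = 0.8130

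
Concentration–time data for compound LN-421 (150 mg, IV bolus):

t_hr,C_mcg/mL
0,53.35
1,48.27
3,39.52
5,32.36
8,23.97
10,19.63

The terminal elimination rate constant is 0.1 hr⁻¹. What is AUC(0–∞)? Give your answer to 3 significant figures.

AUC = 535 mcg/mL·hr

Trapezoidal AUC_0→10:
  [0→1]: (53.35+48.27)/2 × 1 = 50.81
  [1→3]: (48.27+39.52)/2 × 2 = 87.79
  [3→5]: (39.52+32.36)/2 × 2 = 71.88
  [5→8]: (32.36+23.97)/2 × 3 = 84.495
  [8→10]: (23.97+19.63)/2 × 2 = 43.6
  Sum = 338.575 mcg/mL·hr
Extrapolated tail: C_last / k_e = 19.63 / 0.1 = 196.300
AUC_0→∞ = 338.575 + 196.300 = 534.875 mcg/mL·hr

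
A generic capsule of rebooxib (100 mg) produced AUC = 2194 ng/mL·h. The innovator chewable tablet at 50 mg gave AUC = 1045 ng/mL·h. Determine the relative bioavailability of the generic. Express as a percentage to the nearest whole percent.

F_rel = 105%

F_rel = (AUC_test/D_test) / (AUC_ref/D_ref)
      = (2194/100) / (1045/50)
      = 21.94 / 20.9 = 1.0498 = 104.98%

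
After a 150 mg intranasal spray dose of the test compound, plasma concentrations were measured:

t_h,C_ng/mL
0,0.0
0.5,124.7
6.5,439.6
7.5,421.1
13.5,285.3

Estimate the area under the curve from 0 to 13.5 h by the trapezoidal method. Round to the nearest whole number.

Trapezoidal AUC_0→13.5:
  [0→0.5]: (0.0+124.7)/2 × 0.5 = 31.175
  [0.5→6.5]: (124.7+439.6)/2 × 6 = 1692.9
  [6.5→7.5]: (439.6+421.1)/2 × 1 = 430.35
  [7.5→13.5]: (421.1+285.3)/2 × 6 = 2119.2
  Sum = 4273.625 ng/mL·h

AUC = 4274 ng/mL·h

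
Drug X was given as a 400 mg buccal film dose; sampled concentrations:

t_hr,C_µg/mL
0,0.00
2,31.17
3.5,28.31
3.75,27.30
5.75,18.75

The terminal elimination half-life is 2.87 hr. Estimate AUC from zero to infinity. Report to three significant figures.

AUC = 206 µg/mL·hr

Trapezoidal AUC_0→5.75:
  [0→2]: (0.00+31.17)/2 × 2 = 31.17
  [2→3.5]: (31.17+28.31)/2 × 1.5 = 44.61
  [3.5→3.75]: (28.31+27.30)/2 × 0.25 = 6.95125
  [3.75→5.75]: (27.30+18.75)/2 × 2 = 46.05
  Sum = 128.78125 µg/mL·hr
k_e = ln2 / t½ = 0.693147 / 2.87 = 0.2415 hr^-1
Extrapolated tail: C_last / k_e = 18.75 / 0.2415 = 77.640
AUC_0→∞ = 128.78125 + 77.640 = 206.42125 µg/mL·hr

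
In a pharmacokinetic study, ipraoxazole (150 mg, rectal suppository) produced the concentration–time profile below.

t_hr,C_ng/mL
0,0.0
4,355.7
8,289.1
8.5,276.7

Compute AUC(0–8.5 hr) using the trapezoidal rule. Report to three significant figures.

AUC = 2140 ng/mL·hr

Trapezoidal AUC_0→8.5:
  [0→4]: (0.0+355.7)/2 × 4 = 711.4
  [4→8]: (355.7+289.1)/2 × 4 = 1289.6
  [8→8.5]: (289.1+276.7)/2 × 0.5 = 141.45
  Sum = 2142.45 ng/mL·hr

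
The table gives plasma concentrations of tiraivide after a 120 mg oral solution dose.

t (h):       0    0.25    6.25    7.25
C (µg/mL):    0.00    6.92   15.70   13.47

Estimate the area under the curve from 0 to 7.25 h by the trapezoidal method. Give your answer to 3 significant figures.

AUC = 83.3 µg/mL·h

Trapezoidal AUC_0→7.25:
  [0→0.25]: (0.00+6.92)/2 × 0.25 = 0.865
  [0.25→6.25]: (6.92+15.70)/2 × 6 = 67.86
  [6.25→7.25]: (15.70+13.47)/2 × 1 = 14.585
  Sum = 83.31 µg/mL·h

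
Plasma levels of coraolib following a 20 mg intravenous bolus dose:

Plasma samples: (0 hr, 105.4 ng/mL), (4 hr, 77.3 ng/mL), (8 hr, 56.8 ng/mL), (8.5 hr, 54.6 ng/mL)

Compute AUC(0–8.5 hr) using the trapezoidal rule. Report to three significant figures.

Trapezoidal AUC_0→8.5:
  [0→4]: (105.4+77.3)/2 × 4 = 365.4
  [4→8]: (77.3+56.8)/2 × 4 = 268.2
  [8→8.5]: (56.8+54.6)/2 × 0.5 = 27.85
  Sum = 661.45 ng/mL·hr

AUC = 661 ng/mL·hr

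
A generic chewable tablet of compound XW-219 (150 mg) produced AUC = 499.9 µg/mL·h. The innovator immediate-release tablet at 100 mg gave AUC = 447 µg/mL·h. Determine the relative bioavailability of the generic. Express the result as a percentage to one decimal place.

F_rel = 74.6%

F_rel = (AUC_test/D_test) / (AUC_ref/D_ref)
      = (499.9/150) / (447/100)
      = 3.33267 / 4.47 = 0.7456 = 74.56%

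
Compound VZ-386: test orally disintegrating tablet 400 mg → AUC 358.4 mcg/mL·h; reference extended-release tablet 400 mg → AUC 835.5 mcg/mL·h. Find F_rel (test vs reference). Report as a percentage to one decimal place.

F_rel = (AUC_test/D_test) / (AUC_ref/D_ref)
      = (358.4/400) / (835.5/400)
      = 0.896 / 2.08875 = 0.4290 = 42.90%

F_rel = 42.9%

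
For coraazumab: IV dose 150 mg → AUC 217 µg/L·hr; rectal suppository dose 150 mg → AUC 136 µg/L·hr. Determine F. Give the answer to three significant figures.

F = 0.627

F = (AUC_ev / D_ev) / (AUC_iv / D_iv)
  = (136/150) / (217/150)
  = 0.906667 / 1.44667 = 0.6267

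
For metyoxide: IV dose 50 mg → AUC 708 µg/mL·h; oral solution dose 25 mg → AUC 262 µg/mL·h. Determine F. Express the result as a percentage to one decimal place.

F = 74.0%

F = (AUC_ev / D_ev) / (AUC_iv / D_iv)
  = (262/25) / (708/50)
  = 10.48 / 14.16 = 0.7401
  = 74.01%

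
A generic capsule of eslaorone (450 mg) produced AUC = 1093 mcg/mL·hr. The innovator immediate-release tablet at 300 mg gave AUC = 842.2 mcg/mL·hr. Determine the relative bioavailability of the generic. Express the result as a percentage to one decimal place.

F_rel = (AUC_test/D_test) / (AUC_ref/D_ref)
      = (1093/450) / (842.2/300)
      = 2.42889 / 2.80733 = 0.8652 = 86.52%

F_rel = 86.5%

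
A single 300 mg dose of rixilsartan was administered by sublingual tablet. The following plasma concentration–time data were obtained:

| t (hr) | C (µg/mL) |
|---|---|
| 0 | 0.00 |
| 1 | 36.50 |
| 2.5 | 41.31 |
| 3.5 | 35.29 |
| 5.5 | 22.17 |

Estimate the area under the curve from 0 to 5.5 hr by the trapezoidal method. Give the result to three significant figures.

Trapezoidal AUC_0→5.5:
  [0→1]: (0.00+36.50)/2 × 1 = 18.25
  [1→2.5]: (36.50+41.31)/2 × 1.5 = 58.3575
  [2.5→3.5]: (41.31+35.29)/2 × 1 = 38.3
  [3.5→5.5]: (35.29+22.17)/2 × 2 = 57.46
  Sum = 172.3675 µg/mL·hr

AUC = 172 µg/mL·hr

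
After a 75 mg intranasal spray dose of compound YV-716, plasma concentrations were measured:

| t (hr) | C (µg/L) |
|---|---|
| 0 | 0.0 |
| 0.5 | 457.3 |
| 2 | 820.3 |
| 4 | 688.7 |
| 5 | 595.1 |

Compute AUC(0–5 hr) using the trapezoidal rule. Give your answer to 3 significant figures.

AUC = 3220 µg/L·hr

Trapezoidal AUC_0→5:
  [0→0.5]: (0.0+457.3)/2 × 0.5 = 114.325
  [0.5→2]: (457.3+820.3)/2 × 1.5 = 958.2
  [2→4]: (820.3+688.7)/2 × 2 = 1509.0
  [4→5]: (688.7+595.1)/2 × 1 = 641.9
  Sum = 3223.425 µg/L·hr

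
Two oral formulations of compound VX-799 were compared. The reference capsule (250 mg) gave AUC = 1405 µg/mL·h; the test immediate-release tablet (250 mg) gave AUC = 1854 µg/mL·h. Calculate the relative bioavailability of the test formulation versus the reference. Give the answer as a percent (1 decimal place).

F_rel = 132.0%

F_rel = (AUC_test/D_test) / (AUC_ref/D_ref)
      = (1854/250) / (1405/250)
      = 7.416 / 5.62 = 1.3196 = 131.96%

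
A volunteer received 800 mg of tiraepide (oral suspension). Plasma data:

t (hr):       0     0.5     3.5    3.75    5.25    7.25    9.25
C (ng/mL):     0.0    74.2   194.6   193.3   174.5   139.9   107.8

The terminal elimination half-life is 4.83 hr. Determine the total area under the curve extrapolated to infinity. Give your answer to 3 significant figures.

Trapezoidal AUC_0→9.25:
  [0→0.5]: (0.0+74.2)/2 × 0.5 = 18.55
  [0.5→3.5]: (74.2+194.6)/2 × 3 = 403.2
  [3.5→3.75]: (194.6+193.3)/2 × 0.25 = 48.4875
  [3.75→5.25]: (193.3+174.5)/2 × 1.5 = 275.85
  [5.25→7.25]: (174.5+139.9)/2 × 2 = 314.4
  [7.25→9.25]: (139.9+107.8)/2 × 2 = 247.7
  Sum = 1308.1875 ng/mL·hr
k_e = ln2 / t½ = 0.693147 / 4.83 = 0.1435 hr^-1
Extrapolated tail: C_last / k_e = 107.8 / 0.1435 = 751.220
AUC_0→∞ = 1308.1875 + 751.220 = 2059.4075 ng/mL·hr

AUC = 2060 ng/mL·hr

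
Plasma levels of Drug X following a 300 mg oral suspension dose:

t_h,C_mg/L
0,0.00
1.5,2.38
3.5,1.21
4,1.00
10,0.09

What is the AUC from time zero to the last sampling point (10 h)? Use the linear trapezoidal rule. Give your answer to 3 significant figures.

AUC = 9.20 mg/L·h

Trapezoidal AUC_0→10:
  [0→1.5]: (0.00+2.38)/2 × 1.5 = 1.785
  [1.5→3.5]: (2.38+1.21)/2 × 2 = 3.59
  [3.5→4]: (1.21+1.00)/2 × 0.5 = 0.5525
  [4→10]: (1.00+0.09)/2 × 6 = 3.27
  Sum = 9.1975 mg/L·h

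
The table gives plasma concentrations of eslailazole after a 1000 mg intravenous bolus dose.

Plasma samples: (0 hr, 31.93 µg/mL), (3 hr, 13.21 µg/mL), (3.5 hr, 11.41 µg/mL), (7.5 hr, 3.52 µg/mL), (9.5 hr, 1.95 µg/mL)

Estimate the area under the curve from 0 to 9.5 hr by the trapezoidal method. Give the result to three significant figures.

Trapezoidal AUC_0→9.5:
  [0→3]: (31.93+13.21)/2 × 3 = 67.71
  [3→3.5]: (13.21+11.41)/2 × 0.5 = 6.155
  [3.5→7.5]: (11.41+3.52)/2 × 4 = 29.86
  [7.5→9.5]: (3.52+1.95)/2 × 2 = 5.47
  Sum = 109.195 µg/mL·hr

AUC = 109 µg/mL·hr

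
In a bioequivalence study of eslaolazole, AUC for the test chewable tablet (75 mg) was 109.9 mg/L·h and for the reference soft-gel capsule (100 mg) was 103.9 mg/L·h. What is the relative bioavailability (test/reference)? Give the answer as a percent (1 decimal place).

F_rel = (AUC_test/D_test) / (AUC_ref/D_ref)
      = (109.9/75) / (103.9/100)
      = 1.46533 / 1.039 = 1.4103 = 141.03%

F_rel = 141.0%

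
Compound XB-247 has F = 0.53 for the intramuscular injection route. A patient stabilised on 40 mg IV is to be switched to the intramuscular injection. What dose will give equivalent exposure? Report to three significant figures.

D_intramuscular = 75.5 mg

For equal systemic exposure: F × D_ev = D_iv
D_ev = D_iv / F = 40 / 0.53 = 75.4717 mg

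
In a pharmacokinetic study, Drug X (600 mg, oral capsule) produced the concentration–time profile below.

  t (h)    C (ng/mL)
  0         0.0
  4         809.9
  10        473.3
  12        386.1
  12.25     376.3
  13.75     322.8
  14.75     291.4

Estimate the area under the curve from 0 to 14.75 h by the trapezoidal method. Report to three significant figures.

Trapezoidal AUC_0→14.75:
  [0→4]: (0.0+809.9)/2 × 4 = 1619.8
  [4→10]: (809.9+473.3)/2 × 6 = 3849.6
  [10→12]: (473.3+386.1)/2 × 2 = 859.4
  [12→12.25]: (386.1+376.3)/2 × 0.25 = 95.3
  [12.25→13.75]: (376.3+322.8)/2 × 1.5 = 524.325
  [13.75→14.75]: (322.8+291.4)/2 × 1 = 307.1
  Sum = 7255.525 ng/mL·h

AUC = 7260 ng/mL·h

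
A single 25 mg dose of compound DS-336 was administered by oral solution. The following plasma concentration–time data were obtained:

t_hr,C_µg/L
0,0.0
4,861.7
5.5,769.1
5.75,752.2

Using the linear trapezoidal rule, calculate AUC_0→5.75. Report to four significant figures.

AUC = 3137 µg/L·hr

Trapezoidal AUC_0→5.75:
  [0→4]: (0.0+861.7)/2 × 4 = 1723.4
  [4→5.5]: (861.7+769.1)/2 × 1.5 = 1223.1
  [5.5→5.75]: (769.1+752.2)/2 × 0.25 = 190.1625
  Sum = 3136.6625 µg/L·hr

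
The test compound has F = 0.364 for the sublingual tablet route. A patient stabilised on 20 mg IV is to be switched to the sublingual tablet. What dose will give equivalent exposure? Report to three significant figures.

D_sublingual = 54.9 mg

For equal systemic exposure: F × D_ev = D_iv
D_ev = D_iv / F = 20 / 0.364 = 54.9451 mg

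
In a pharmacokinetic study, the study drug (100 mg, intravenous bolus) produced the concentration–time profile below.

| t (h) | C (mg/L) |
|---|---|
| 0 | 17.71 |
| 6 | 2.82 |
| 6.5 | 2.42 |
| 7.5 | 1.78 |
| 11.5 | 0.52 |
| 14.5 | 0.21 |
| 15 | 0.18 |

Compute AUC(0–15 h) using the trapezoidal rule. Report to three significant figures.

AUC = 70.8 mg/L·h

Trapezoidal AUC_0→15:
  [0→6]: (17.71+2.82)/2 × 6 = 61.59
  [6→6.5]: (2.82+2.42)/2 × 0.5 = 1.31
  [6.5→7.5]: (2.42+1.78)/2 × 1 = 2.1
  [7.5→11.5]: (1.78+0.52)/2 × 4 = 4.6
  [11.5→14.5]: (0.52+0.21)/2 × 3 = 1.095
  [14.5→15]: (0.21+0.18)/2 × 0.5 = 0.0975
  Sum = 70.7925 mg/L·h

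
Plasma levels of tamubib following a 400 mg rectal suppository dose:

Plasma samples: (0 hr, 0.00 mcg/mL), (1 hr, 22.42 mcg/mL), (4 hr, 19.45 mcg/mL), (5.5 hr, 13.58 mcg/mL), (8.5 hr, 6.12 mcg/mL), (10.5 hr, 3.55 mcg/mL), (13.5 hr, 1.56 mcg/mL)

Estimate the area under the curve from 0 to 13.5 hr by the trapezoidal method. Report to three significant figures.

AUC = 146 mcg/mL·hr

Trapezoidal AUC_0→13.5:
  [0→1]: (0.00+22.42)/2 × 1 = 11.21
  [1→4]: (22.42+19.45)/2 × 3 = 62.805
  [4→5.5]: (19.45+13.58)/2 × 1.5 = 24.7725
  [5.5→8.5]: (13.58+6.12)/2 × 3 = 29.55
  [8.5→10.5]: (6.12+3.55)/2 × 2 = 9.67
  [10.5→13.5]: (3.55+1.56)/2 × 3 = 7.665
  Sum = 145.6725 mcg/mL·hr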